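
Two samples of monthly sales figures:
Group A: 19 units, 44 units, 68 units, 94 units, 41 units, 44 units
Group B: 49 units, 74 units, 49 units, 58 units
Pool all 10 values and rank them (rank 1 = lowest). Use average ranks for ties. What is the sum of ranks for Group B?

Sorted (ascending): 19, 41, 44, 44, 49, 49, 58, 68, 74, 94
The 2 values of 44 occupy positions 3–4 → average rank (3+4)/2 = 3.5.
The 2 values of 49 occupy positions 5–6 → average rank (5+6)/2 = 5.5.
Group B values → pooled ranks: 49→5.5, 74→9, 49→5.5, 58→7
Rank sum = 5.5 + 9 + 5.5 + 7 = 27

27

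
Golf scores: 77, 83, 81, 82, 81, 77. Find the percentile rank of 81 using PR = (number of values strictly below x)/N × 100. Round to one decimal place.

N = 6.
Strictly below 81: 2. Equal to 81: 2.
PR = 2/6 × 100 = 33.3

33.3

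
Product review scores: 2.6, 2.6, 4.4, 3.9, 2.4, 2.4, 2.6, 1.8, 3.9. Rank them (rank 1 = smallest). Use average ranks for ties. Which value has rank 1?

1.8

Sorted (ascending): 1.8, 2.4, 2.4, 2.6, 2.6, 2.6, 3.9, 3.9, 4.4
The 2 values of 2.4 occupy positions 2–3 → average rank (2+3)/2 = 2.5.
The 3 values of 2.6 occupy positions 4–6 → average rank 5.
The 2 values of 3.9 occupy positions 7–8 → average rank (7+8)/2 = 7.5.
Rank 1 → value 1.8.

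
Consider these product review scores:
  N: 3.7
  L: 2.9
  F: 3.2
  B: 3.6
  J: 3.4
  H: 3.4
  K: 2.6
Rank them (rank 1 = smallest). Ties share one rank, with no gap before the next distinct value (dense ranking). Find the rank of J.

4

Sorted (ascending): 2.6, 2.9, 3.2, 3.4, 3.4, 3.6, 3.7
The 2 values of 3.4 share dense rank 4.
Remaining distinct values take the next consecutive integers.
J has value 3.4 → rank 4.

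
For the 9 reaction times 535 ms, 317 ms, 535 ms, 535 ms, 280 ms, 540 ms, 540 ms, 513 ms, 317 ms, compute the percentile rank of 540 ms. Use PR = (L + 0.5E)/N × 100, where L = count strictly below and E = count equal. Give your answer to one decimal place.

88.9

N = 9.
Strictly below 540: 7. Equal to 540: 2.
PR = (7 + 0.5·2)/9 × 100 = 88.9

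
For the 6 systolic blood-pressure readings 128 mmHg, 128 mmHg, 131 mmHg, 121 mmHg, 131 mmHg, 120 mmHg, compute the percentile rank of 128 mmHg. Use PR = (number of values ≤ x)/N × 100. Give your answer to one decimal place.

N = 6.
Strictly below 128: 2. Equal to 128: 2.
PR = 4/6 × 100 = 66.7

66.7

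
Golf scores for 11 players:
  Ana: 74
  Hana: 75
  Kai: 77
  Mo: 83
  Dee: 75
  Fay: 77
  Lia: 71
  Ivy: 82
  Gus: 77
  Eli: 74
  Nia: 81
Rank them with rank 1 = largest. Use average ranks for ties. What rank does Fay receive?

5

Sorted (descending): 83, 82, 81, 77, 77, 77, 75, 75, 74, 74, 71
The 3 values of 77 occupy positions 4–6 → average rank 5.
The 2 values of 75 occupy positions 7–8 → average rank (7+8)/2 = 7.5.
The 2 values of 74 occupy positions 9–10 → average rank (9+10)/2 = 9.5.
Fay has value 77 → rank 5.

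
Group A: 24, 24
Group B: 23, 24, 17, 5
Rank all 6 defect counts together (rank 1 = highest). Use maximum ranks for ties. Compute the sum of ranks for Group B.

18

Sorted (descending): 24, 24, 24, 23, 17, 5
The 3 values of 24 occupy positions 1–3 → each gets rank 3.
Group B values → pooled ranks: 23→4, 24→3, 17→5, 5→6
Rank sum = 4 + 3 + 5 + 6 = 18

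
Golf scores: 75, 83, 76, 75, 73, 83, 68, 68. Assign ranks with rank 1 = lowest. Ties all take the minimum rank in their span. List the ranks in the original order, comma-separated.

4, 7, 6, 4, 3, 7, 1, 1

Sorted (ascending): 68, 68, 73, 75, 75, 76, 83, 83
The 2 values of 68 occupy positions 1–2 → each gets rank 1.
The 2 values of 75 occupy positions 4–5 → each gets rank 4.
The 2 values of 83 occupy positions 7–8 → each gets rank 7.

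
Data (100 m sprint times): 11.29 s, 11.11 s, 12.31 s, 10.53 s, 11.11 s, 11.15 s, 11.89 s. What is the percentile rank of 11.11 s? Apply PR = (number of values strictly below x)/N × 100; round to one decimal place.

14.3

N = 7.
Strictly below 11.11: 1. Equal to 11.11: 2.
PR = 1/7 × 100 = 14.3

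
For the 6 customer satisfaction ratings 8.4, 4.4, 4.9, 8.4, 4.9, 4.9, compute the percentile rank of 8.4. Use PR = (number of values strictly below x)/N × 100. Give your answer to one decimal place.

N = 6.
Strictly below 8.4: 4. Equal to 8.4: 2.
PR = 4/6 × 100 = 66.7

66.7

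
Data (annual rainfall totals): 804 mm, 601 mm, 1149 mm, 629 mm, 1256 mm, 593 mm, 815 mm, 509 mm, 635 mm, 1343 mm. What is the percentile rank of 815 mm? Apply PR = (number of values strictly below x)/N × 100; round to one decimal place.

N = 10.
Strictly below 815: 6. Equal to 815: 1.
PR = 6/10 × 100 = 60.0

60.0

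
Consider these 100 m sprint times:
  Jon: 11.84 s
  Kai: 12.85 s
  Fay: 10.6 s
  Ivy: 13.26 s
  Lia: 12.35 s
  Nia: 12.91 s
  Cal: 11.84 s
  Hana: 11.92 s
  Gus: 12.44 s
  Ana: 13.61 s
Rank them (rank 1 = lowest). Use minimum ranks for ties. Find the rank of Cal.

2

Sorted (ascending): 10.6, 11.84, 11.84, 11.92, 12.35, 12.44, 12.85, 12.91, 13.26, 13.61
The 2 values of 11.84 occupy positions 2–3 → each gets rank 2.
Cal has value 11.84 s → rank 2.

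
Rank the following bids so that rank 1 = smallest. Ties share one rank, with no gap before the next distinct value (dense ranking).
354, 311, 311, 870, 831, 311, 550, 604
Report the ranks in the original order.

2, 1, 1, 6, 5, 1, 3, 4

Sorted (ascending): 311, 311, 311, 354, 550, 604, 831, 870
The 3 values of 311 share dense rank 1.
Remaining distinct values take the next consecutive integers.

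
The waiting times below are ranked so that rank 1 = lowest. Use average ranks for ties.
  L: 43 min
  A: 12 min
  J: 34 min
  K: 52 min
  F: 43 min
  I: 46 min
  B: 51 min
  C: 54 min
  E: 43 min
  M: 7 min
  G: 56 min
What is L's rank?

Sorted (ascending): 7, 12, 34, 43, 43, 43, 46, 51, 52, 54, 56
The 3 values of 43 occupy positions 4–6 → average rank 5.
L has value 43 min → rank 5.

5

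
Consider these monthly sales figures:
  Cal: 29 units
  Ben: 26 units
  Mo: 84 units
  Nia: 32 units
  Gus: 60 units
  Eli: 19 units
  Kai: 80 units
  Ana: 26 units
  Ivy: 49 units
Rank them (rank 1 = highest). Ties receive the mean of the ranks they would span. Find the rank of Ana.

7.5

Sorted (descending): 84, 80, 60, 49, 32, 29, 26, 26, 19
The 2 values of 26 occupy positions 7–8 → average rank (7+8)/2 = 7.5.
Ana has value 26 units → rank 7.5.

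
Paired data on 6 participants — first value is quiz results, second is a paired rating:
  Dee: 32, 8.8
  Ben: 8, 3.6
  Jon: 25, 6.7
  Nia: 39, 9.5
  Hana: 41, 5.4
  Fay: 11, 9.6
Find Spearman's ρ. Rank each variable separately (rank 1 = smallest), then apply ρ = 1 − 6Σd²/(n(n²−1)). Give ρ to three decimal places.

Ranks of variable 1: 4, 1, 3, 5, 6, 2
Ranks of variable 2: 4, 1, 3, 5, 2, 6
d = r₁ − r₂: 0, 0, 0, 0, 4, -4
d²: 0, 0, 0, 0, 16, 16; Σd² = 32
ρ = 1 − 6·32/(6·35) = 1 − 192/210 = 0.086

0.086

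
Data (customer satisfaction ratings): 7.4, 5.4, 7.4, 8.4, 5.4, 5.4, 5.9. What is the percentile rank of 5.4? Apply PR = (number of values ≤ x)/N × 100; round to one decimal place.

N = 7.
Strictly below 5.4: 0. Equal to 5.4: 3.
PR = 3/7 × 100 = 42.9

42.9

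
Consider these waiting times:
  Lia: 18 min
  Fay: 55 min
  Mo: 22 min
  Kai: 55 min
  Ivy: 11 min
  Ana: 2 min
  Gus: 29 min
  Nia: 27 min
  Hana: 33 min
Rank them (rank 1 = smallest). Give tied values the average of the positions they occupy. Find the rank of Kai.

8.5

Sorted (ascending): 2, 11, 18, 22, 27, 29, 33, 55, 55
The 2 values of 55 occupy positions 8–9 → average rank (8+9)/2 = 8.5.
Kai has value 55 min → rank 8.5.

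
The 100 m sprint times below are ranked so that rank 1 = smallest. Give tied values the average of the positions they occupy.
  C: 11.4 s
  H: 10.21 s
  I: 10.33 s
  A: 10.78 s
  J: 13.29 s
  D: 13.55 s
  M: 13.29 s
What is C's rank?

Sorted (ascending): 10.21, 10.33, 10.78, 11.4, 13.29, 13.29, 13.55
The 2 values of 13.29 occupy positions 5–6 → average rank (5+6)/2 = 5.5.
C has value 11.4 s → rank 4.

4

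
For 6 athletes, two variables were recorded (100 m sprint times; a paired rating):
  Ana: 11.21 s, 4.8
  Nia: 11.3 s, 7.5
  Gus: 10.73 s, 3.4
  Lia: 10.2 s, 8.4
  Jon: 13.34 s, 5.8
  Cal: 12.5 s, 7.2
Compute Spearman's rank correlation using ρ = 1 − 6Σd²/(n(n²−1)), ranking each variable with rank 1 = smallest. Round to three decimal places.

-0.086

Ranks of variable 1: 3, 4, 2, 1, 6, 5
Ranks of variable 2: 2, 5, 1, 6, 3, 4
d = r₁ − r₂: 1, -1, 1, -5, 3, 1
d²: 1, 1, 1, 25, 9, 1; Σd² = 38
ρ = 1 − 6·38/(6·35) = 1 − 228/210 = -0.086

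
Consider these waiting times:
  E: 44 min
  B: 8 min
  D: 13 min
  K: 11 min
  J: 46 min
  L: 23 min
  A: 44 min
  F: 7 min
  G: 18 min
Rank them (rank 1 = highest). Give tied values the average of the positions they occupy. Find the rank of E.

Sorted (descending): 46, 44, 44, 23, 18, 13, 11, 8, 7
The 2 values of 44 occupy positions 2–3 → average rank (2+3)/2 = 2.5.
E has value 44 min → rank 2.5.

2.5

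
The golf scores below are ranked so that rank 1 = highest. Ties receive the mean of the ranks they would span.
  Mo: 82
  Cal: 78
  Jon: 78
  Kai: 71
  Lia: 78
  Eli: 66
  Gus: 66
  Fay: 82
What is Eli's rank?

7.5

Sorted (descending): 82, 82, 78, 78, 78, 71, 66, 66
The 2 values of 82 occupy positions 1–2 → average rank (1+2)/2 = 1.5.
The 3 values of 78 occupy positions 3–5 → average rank 4.
The 2 values of 66 occupy positions 7–8 → average rank (7+8)/2 = 7.5.
Eli has value 66 → rank 7.5.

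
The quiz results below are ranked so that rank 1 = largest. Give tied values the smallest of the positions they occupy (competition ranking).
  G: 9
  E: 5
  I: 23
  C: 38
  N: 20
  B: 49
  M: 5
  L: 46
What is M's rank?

Sorted (descending): 49, 46, 38, 23, 20, 9, 5, 5
The 2 values of 5 occupy positions 7–8 → each gets rank 7.
M has value 5 → rank 7.

7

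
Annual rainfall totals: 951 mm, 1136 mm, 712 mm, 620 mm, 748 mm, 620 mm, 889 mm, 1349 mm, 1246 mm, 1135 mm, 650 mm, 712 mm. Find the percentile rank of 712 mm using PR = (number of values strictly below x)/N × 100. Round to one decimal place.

N = 12.
Strictly below 712: 3. Equal to 712: 2.
PR = 3/12 × 100 = 25.0

25.0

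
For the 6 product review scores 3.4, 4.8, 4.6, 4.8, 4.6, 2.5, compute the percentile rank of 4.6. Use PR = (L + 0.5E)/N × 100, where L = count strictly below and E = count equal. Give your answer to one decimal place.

N = 6.
Strictly below 4.6: 2. Equal to 4.6: 2.
PR = (2 + 0.5·2)/6 × 100 = 50.0

50.0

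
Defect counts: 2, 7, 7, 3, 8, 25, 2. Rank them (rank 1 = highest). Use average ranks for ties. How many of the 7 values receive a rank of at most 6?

5

Sorted (descending): 25, 8, 7, 7, 3, 2, 2
The 2 values of 7 occupy positions 3–4 → average rank (3+4)/2 = 3.5.
The 2 values of 2 occupy positions 6–7 → average rank (6+7)/2 = 6.5.
Ranks ≤ 6: {1, 2, 3.5, 3.5, 5} → 5 values.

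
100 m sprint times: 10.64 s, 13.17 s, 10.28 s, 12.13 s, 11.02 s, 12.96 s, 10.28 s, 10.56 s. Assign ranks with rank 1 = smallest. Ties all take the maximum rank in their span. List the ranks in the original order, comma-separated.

4, 8, 2, 6, 5, 7, 2, 3

Sorted (ascending): 10.28, 10.28, 10.56, 10.64, 11.02, 12.13, 12.96, 13.17
The 2 values of 10.28 occupy positions 1–2 → each gets rank 2.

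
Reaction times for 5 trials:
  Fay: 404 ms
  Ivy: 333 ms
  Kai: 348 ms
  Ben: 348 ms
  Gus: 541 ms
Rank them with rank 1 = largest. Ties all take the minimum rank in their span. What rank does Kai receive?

3

Sorted (descending): 541, 404, 348, 348, 333
The 2 values of 348 occupy positions 3–4 → each gets rank 3.
Kai has value 348 ms → rank 3.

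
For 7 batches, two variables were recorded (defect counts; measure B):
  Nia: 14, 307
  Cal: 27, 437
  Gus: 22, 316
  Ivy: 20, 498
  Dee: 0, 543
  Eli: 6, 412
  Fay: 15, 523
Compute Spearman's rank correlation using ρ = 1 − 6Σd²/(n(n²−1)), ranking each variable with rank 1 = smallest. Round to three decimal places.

-0.250

Ranks of variable 1: 3, 7, 6, 5, 1, 2, 4
Ranks of variable 2: 1, 4, 2, 5, 7, 3, 6
d = r₁ − r₂: 2, 3, 4, 0, -6, -1, -2
d²: 4, 9, 16, 0, 36, 1, 4; Σd² = 70
ρ = 1 − 6·70/(7·48) = 1 − 420/336 = -0.250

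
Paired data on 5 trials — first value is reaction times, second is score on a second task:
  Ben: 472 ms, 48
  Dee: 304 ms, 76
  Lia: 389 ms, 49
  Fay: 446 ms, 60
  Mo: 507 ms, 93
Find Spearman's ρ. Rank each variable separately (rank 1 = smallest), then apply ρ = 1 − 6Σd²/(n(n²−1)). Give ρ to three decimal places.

0.100

Ranks of variable 1: 4, 1, 2, 3, 5
Ranks of variable 2: 1, 4, 2, 3, 5
d = r₁ − r₂: 3, -3, 0, 0, 0
d²: 9, 9, 0, 0, 0; Σd² = 18
ρ = 1 − 6·18/(5·24) = 1 − 108/120 = 0.100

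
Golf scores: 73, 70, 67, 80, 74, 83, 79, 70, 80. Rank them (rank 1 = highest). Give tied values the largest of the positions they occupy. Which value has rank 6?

Sorted (descending): 83, 80, 80, 79, 74, 73, 70, 70, 67
The 2 values of 80 occupy positions 2–3 → each gets rank 3.
The 2 values of 70 occupy positions 7–8 → each gets rank 8.
Rank 6 → value 73.

73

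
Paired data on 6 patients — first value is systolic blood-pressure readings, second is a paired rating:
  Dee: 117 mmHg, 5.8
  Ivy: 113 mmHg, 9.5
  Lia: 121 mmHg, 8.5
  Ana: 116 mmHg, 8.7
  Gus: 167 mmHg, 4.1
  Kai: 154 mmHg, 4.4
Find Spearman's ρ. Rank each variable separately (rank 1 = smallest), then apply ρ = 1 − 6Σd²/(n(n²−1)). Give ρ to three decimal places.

Ranks of variable 1: 3, 1, 4, 2, 6, 5
Ranks of variable 2: 3, 6, 4, 5, 1, 2
d = r₁ − r₂: 0, -5, 0, -3, 5, 3
d²: 0, 25, 0, 9, 25, 9; Σd² = 68
ρ = 1 − 6·68/(6·35) = 1 − 408/210 = -0.943

-0.943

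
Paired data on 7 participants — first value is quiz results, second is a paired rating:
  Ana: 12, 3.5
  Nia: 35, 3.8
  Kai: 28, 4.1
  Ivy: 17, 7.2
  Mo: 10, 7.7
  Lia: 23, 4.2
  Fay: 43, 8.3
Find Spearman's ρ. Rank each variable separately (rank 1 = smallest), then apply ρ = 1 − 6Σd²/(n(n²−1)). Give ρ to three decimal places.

0.107

Ranks of variable 1: 2, 6, 5, 3, 1, 4, 7
Ranks of variable 2: 1, 2, 3, 5, 6, 4, 7
d = r₁ − r₂: 1, 4, 2, -2, -5, 0, 0
d²: 1, 16, 4, 4, 25, 0, 0; Σd² = 50
ρ = 1 − 6·50/(7·48) = 1 − 300/336 = 0.107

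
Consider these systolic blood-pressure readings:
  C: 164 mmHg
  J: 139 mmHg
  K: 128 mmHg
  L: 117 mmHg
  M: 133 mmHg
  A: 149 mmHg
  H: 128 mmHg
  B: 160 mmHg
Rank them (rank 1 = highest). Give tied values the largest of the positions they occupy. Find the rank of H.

7

Sorted (descending): 164, 160, 149, 139, 133, 128, 128, 117
The 2 values of 128 occupy positions 6–7 → each gets rank 7.
H has value 128 mmHg → rank 7.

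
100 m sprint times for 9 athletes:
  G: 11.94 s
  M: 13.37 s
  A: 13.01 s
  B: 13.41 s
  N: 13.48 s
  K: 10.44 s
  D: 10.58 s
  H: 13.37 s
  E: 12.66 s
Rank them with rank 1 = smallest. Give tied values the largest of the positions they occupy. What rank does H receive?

Sorted (ascending): 10.44, 10.58, 11.94, 12.66, 13.01, 13.37, 13.37, 13.41, 13.48
The 2 values of 13.37 occupy positions 6–7 → each gets rank 7.
H has value 13.37 s → rank 7.

7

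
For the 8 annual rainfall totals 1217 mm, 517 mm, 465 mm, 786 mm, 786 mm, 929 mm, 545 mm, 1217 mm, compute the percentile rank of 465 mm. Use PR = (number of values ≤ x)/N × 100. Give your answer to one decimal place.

N = 8.
Strictly below 465: 0. Equal to 465: 1.
PR = 1/8 × 100 = 12.5

12.5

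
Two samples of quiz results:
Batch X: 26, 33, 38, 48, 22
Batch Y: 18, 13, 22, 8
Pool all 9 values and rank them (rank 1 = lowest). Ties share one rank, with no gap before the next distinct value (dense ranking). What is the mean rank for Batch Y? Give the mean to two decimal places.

Sorted (ascending): 8, 13, 18, 22, 22, 26, 33, 38, 48
The 2 values of 22 share dense rank 4.
Remaining distinct values take the next consecutive integers.
Batch Y values → pooled ranks: 18→3, 13→2, 22→4, 8→1
Mean rank = (3 + 2 + 4 + 1) / 4 = 2.50

2.50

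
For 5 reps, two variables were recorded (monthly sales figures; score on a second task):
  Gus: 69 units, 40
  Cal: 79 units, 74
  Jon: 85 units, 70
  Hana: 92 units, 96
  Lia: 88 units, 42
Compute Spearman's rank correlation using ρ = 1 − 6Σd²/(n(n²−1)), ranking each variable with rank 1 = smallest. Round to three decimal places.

Ranks of variable 1: 1, 2, 3, 5, 4
Ranks of variable 2: 1, 4, 3, 5, 2
d = r₁ − r₂: 0, -2, 0, 0, 2
d²: 0, 4, 0, 0, 4; Σd² = 8
ρ = 1 − 6·8/(5·24) = 1 − 48/120 = 0.600

0.600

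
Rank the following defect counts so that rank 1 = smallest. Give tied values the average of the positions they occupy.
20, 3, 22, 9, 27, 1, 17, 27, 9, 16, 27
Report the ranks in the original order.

7, 2, 8, 3.5, 10, 1, 6, 10, 3.5, 5, 10

Sorted (ascending): 1, 3, 9, 9, 16, 17, 20, 22, 27, 27, 27
The 2 values of 9 occupy positions 3–4 → average rank (3+4)/2 = 3.5.
The 3 values of 27 occupy positions 9–11 → average rank 10.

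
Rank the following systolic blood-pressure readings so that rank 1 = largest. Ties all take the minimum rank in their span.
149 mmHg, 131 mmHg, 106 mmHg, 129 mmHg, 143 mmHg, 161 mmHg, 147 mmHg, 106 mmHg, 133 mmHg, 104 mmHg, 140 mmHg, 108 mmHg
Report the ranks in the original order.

Sorted (descending): 161, 149, 147, 143, 140, 133, 131, 129, 108, 106, 106, 104
The 2 values of 106 occupy positions 10–11 → each gets rank 10.

2, 7, 10, 8, 4, 1, 3, 10, 6, 12, 5, 9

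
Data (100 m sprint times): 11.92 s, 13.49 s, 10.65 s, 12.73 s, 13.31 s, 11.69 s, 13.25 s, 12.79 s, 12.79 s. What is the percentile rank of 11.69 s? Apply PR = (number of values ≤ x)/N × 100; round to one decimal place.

N = 9.
Strictly below 11.69: 1. Equal to 11.69: 1.
PR = 2/9 × 100 = 22.2

22.2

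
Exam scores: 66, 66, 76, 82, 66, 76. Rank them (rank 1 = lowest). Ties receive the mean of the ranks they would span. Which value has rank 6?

Sorted (ascending): 66, 66, 66, 76, 76, 82
The 3 values of 66 occupy positions 1–3 → average rank 2.
The 2 values of 76 occupy positions 4–5 → average rank (4+5)/2 = 4.5.
Rank 6 → value 82.

82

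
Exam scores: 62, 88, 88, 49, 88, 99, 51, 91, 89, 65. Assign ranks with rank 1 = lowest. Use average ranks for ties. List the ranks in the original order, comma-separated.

Sorted (ascending): 49, 51, 62, 65, 88, 88, 88, 89, 91, 99
The 3 values of 88 occupy positions 5–7 → average rank 6.

3, 6, 6, 1, 6, 10, 2, 9, 8, 4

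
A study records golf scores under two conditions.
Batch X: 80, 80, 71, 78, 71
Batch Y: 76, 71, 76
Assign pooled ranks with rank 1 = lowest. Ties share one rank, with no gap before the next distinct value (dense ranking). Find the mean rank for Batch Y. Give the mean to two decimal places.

Sorted (ascending): 71, 71, 71, 76, 76, 78, 80, 80
The 3 values of 71 share dense rank 1.
The 2 values of 76 share dense rank 2.
The 2 values of 80 share dense rank 4.
Remaining distinct values take the next consecutive integers.
Batch Y values → pooled ranks: 76→2, 71→1, 76→2
Mean rank = (2 + 1 + 2) / 3 = 1.67

1.67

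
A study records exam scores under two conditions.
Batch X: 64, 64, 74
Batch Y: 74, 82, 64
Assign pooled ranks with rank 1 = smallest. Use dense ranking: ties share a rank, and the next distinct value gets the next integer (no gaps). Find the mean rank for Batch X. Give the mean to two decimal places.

1.33

Sorted (ascending): 64, 64, 64, 74, 74, 82
The 3 values of 64 share dense rank 1.
The 2 values of 74 share dense rank 2.
Remaining distinct values take the next consecutive integers.
Batch X values → pooled ranks: 64→1, 64→1, 74→2
Mean rank = (1 + 1 + 2) / 3 = 1.33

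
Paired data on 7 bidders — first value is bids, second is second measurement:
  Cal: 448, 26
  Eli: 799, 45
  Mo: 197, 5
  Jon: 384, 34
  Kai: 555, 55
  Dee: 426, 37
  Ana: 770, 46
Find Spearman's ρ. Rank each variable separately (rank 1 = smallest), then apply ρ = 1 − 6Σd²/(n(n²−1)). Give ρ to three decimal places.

0.750

Ranks of variable 1: 4, 7, 1, 2, 5, 3, 6
Ranks of variable 2: 2, 5, 1, 3, 7, 4, 6
d = r₁ − r₂: 2, 2, 0, -1, -2, -1, 0
d²: 4, 4, 0, 1, 4, 1, 0; Σd² = 14
ρ = 1 − 6·14/(7·48) = 1 − 84/336 = 0.750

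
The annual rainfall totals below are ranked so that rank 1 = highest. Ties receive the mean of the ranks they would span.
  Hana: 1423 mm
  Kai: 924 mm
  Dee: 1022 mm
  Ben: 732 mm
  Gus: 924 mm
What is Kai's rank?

Sorted (descending): 1423, 1022, 924, 924, 732
The 2 values of 924 occupy positions 3–4 → average rank (3+4)/2 = 3.5.
Kai has value 924 mm → rank 3.5.

3.5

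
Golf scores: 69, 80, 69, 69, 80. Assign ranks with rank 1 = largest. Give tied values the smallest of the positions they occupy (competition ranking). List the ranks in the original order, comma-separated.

3, 1, 3, 3, 1

Sorted (descending): 80, 80, 69, 69, 69
The 2 values of 80 occupy positions 1–2 → each gets rank 1.
The 3 values of 69 occupy positions 3–5 → each gets rank 3.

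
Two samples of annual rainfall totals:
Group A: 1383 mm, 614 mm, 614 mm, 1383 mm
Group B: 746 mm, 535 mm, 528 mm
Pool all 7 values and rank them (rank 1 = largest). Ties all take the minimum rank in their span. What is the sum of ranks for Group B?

16

Sorted (descending): 1383, 1383, 746, 614, 614, 535, 528
The 2 values of 1383 occupy positions 1–2 → each gets rank 1.
The 2 values of 614 occupy positions 4–5 → each gets rank 4.
Group B values → pooled ranks: 746→3, 535→6, 528→7
Rank sum = 3 + 6 + 7 = 16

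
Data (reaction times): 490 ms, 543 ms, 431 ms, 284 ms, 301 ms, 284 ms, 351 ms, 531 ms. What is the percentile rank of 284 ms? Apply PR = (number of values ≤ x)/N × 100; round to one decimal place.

N = 8.
Strictly below 284: 0. Equal to 284: 2.
PR = 2/8 × 100 = 25.0

25.0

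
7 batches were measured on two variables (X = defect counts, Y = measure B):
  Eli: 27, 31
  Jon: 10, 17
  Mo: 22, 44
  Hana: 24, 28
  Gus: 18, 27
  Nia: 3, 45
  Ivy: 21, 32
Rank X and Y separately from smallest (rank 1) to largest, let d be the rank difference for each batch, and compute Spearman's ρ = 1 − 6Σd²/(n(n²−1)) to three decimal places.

-0.036

Ranks of variable 1: 7, 2, 5, 6, 3, 1, 4
Ranks of variable 2: 4, 1, 6, 3, 2, 7, 5
d = r₁ − r₂: 3, 1, -1, 3, 1, -6, -1
d²: 9, 1, 1, 9, 1, 36, 1; Σd² = 58
ρ = 1 − 6·58/(7·48) = 1 − 348/336 = -0.036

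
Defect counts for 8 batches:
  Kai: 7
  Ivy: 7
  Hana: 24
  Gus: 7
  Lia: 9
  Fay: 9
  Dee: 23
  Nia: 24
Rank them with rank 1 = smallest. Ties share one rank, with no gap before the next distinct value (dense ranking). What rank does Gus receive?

1

Sorted (ascending): 7, 7, 7, 9, 9, 23, 24, 24
The 3 values of 7 share dense rank 1.
The 2 values of 9 share dense rank 2.
The 2 values of 24 share dense rank 4.
Remaining distinct values take the next consecutive integers.
Gus has value 7 → rank 1.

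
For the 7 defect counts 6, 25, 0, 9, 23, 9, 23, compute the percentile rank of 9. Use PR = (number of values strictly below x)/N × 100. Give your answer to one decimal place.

N = 7.
Strictly below 9: 2. Equal to 9: 2.
PR = 2/7 × 100 = 28.6

28.6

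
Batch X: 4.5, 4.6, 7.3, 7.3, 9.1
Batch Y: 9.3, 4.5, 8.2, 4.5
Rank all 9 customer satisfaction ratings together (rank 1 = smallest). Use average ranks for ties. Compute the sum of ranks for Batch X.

25

Sorted (ascending): 4.5, 4.5, 4.5, 4.6, 7.3, 7.3, 8.2, 9.1, 9.3
The 3 values of 4.5 occupy positions 1–3 → average rank 2.
The 2 values of 7.3 occupy positions 5–6 → average rank (5+6)/2 = 5.5.
Batch X values → pooled ranks: 4.5→2, 4.6→4, 7.3→5.5, 7.3→5.5, 9.1→8
Rank sum = 2 + 4 + 5.5 + 5.5 + 8 = 25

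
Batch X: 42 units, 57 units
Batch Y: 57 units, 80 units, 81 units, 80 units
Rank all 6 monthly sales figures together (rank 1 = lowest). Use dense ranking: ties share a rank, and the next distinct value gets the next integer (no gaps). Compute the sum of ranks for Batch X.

3

Sorted (ascending): 42, 57, 57, 80, 80, 81
The 2 values of 57 share dense rank 2.
The 2 values of 80 share dense rank 3.
Remaining distinct values take the next consecutive integers.
Batch X values → pooled ranks: 42→1, 57→2
Rank sum = 1 + 2 = 3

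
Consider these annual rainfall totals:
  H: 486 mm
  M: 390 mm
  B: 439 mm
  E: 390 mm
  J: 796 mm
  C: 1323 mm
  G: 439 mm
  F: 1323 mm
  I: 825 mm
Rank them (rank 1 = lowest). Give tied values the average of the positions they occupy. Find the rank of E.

1.5

Sorted (ascending): 390, 390, 439, 439, 486, 796, 825, 1323, 1323
The 2 values of 390 occupy positions 1–2 → average rank (1+2)/2 = 1.5.
The 2 values of 439 occupy positions 3–4 → average rank (3+4)/2 = 3.5.
The 2 values of 1323 occupy positions 8–9 → average rank (8+9)/2 = 8.5.
E has value 390 mm → rank 1.5.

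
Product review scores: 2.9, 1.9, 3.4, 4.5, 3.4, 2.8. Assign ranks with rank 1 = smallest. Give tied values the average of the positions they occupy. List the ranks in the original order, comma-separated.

Sorted (ascending): 1.9, 2.8, 2.9, 3.4, 3.4, 4.5
The 2 values of 3.4 occupy positions 4–5 → average rank (4+5)/2 = 4.5.

3, 1, 4.5, 6, 4.5, 2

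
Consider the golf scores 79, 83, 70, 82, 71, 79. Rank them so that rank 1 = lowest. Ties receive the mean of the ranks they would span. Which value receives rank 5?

Sorted (ascending): 70, 71, 79, 79, 82, 83
The 2 values of 79 occupy positions 3–4 → average rank (3+4)/2 = 3.5.
Rank 5 → value 82.

82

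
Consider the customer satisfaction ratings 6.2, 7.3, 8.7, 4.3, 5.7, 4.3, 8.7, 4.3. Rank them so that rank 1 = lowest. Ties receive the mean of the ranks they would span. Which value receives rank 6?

7.3

Sorted (ascending): 4.3, 4.3, 4.3, 5.7, 6.2, 7.3, 8.7, 8.7
The 3 values of 4.3 occupy positions 1–3 → average rank 2.
The 2 values of 8.7 occupy positions 7–8 → average rank (7+8)/2 = 7.5.
Rank 6 → value 7.3.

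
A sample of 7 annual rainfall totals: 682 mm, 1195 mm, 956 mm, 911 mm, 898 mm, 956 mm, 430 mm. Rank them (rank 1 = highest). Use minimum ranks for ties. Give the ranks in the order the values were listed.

Sorted (descending): 1195, 956, 956, 911, 898, 682, 430
The 2 values of 956 occupy positions 2–3 → each gets rank 2.

6, 1, 2, 4, 5, 2, 7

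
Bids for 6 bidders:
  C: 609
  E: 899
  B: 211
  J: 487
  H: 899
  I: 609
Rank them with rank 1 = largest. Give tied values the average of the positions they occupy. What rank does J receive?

5

Sorted (descending): 899, 899, 609, 609, 487, 211
The 2 values of 899 occupy positions 1–2 → average rank (1+2)/2 = 1.5.
The 2 values of 609 occupy positions 3–4 → average rank (3+4)/2 = 3.5.
J has value 487 → rank 5.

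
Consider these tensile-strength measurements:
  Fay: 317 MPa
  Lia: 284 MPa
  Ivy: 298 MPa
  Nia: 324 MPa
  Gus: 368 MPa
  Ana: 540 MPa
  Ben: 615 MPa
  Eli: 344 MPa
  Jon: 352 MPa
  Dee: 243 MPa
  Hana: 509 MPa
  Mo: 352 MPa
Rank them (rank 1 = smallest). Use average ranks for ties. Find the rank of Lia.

Sorted (ascending): 243, 284, 298, 317, 324, 344, 352, 352, 368, 509, 540, 615
The 2 values of 352 occupy positions 7–8 → average rank (7+8)/2 = 7.5.
Lia has value 284 MPa → rank 2.

2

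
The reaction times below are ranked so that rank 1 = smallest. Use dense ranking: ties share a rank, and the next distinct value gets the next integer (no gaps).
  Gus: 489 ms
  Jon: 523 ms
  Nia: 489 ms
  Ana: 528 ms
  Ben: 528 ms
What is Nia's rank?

1

Sorted (ascending): 489, 489, 523, 528, 528
The 2 values of 489 share dense rank 1.
The 2 values of 528 share dense rank 3.
Remaining distinct values take the next consecutive integers.
Nia has value 489 ms → rank 1.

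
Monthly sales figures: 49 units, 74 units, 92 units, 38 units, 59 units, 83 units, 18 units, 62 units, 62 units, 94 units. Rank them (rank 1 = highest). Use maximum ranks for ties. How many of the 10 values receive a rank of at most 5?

Sorted (descending): 94, 92, 83, 74, 62, 62, 59, 49, 38, 18
The 2 values of 62 occupy positions 5–6 → each gets rank 6.
Ranks ≤ 5: {1, 2, 3, 4} → 4 values.

4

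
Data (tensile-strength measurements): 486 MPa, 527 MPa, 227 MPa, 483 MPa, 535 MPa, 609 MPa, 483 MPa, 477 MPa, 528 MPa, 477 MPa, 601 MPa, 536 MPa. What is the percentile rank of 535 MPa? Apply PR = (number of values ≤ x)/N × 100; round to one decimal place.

N = 12.
Strictly below 535: 8. Equal to 535: 1.
PR = 9/12 × 100 = 75.0

75.0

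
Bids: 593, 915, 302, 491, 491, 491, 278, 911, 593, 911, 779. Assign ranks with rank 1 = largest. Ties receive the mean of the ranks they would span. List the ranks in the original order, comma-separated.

Sorted (descending): 915, 911, 911, 779, 593, 593, 491, 491, 491, 302, 278
The 2 values of 911 occupy positions 2–3 → average rank (2+3)/2 = 2.5.
The 2 values of 593 occupy positions 5–6 → average rank (5+6)/2 = 5.5.
The 3 values of 491 occupy positions 7–9 → average rank 8.

5.5, 1, 10, 8, 8, 8, 11, 2.5, 5.5, 2.5, 4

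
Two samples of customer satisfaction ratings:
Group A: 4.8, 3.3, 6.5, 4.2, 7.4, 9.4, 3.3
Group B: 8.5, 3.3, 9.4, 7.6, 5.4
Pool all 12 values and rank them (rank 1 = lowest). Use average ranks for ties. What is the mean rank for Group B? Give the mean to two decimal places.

Sorted (ascending): 3.3, 3.3, 3.3, 4.2, 4.8, 5.4, 6.5, 7.4, 7.6, 8.5, 9.4, 9.4
The 3 values of 3.3 occupy positions 1–3 → average rank 2.
The 2 values of 9.4 occupy positions 11–12 → average rank (11+12)/2 = 11.5.
Group B values → pooled ranks: 8.5→10, 3.3→2, 9.4→11.5, 7.6→9, 5.4→6
Mean rank = (10 + 2 + 11.5 + 9 + 6) / 5 = 7.70

7.70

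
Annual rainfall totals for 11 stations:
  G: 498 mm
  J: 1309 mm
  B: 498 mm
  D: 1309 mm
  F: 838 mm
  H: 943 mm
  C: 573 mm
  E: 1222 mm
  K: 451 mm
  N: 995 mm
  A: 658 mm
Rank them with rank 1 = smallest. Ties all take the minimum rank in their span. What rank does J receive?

10

Sorted (ascending): 451, 498, 498, 573, 658, 838, 943, 995, 1222, 1309, 1309
The 2 values of 498 occupy positions 2–3 → each gets rank 2.
The 2 values of 1309 occupy positions 10–11 → each gets rank 10.
J has value 1309 mm → rank 10.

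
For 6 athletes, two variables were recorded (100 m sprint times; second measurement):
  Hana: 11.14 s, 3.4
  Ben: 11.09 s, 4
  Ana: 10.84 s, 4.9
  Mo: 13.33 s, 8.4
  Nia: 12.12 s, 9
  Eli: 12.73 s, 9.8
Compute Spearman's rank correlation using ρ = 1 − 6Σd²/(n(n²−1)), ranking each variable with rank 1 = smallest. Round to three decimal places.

Ranks of variable 1: 3, 2, 1, 6, 4, 5
Ranks of variable 2: 1, 2, 3, 4, 5, 6
d = r₁ − r₂: 2, 0, -2, 2, -1, -1
d²: 4, 0, 4, 4, 1, 1; Σd² = 14
ρ = 1 − 6·14/(6·35) = 1 − 84/210 = 0.600

0.600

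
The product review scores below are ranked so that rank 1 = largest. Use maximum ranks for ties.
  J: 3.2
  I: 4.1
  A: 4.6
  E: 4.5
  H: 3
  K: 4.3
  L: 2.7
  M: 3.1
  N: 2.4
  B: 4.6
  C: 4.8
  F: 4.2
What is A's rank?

Sorted (descending): 4.8, 4.6, 4.6, 4.5, 4.3, 4.2, 4.1, 3.2, 3.1, 3, 2.7, 2.4
The 2 values of 4.6 occupy positions 2–3 → each gets rank 3.
A has value 4.6 → rank 3.

3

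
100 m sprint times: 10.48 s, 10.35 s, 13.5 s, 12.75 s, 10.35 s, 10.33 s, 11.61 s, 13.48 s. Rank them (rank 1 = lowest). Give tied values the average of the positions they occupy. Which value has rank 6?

12.75

Sorted (ascending): 10.33, 10.35, 10.35, 10.48, 11.61, 12.75, 13.48, 13.5
The 2 values of 10.35 occupy positions 2–3 → average rank (2+3)/2 = 2.5.
Rank 6 → value 12.75.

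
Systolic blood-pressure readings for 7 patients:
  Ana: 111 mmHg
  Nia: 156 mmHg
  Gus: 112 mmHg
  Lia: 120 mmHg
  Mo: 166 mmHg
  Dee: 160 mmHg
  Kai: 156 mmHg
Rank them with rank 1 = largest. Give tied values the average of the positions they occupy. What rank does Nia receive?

Sorted (descending): 166, 160, 156, 156, 120, 112, 111
The 2 values of 156 occupy positions 3–4 → average rank (3+4)/2 = 3.5.
Nia has value 156 mmHg → rank 3.5.

3.5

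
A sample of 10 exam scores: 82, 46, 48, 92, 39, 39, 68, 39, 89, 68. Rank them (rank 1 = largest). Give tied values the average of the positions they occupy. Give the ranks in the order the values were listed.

3, 7, 6, 1, 9, 9, 4.5, 9, 2, 4.5

Sorted (descending): 92, 89, 82, 68, 68, 48, 46, 39, 39, 39
The 2 values of 68 occupy positions 4–5 → average rank (4+5)/2 = 4.5.
The 3 values of 39 occupy positions 8–10 → average rank 9.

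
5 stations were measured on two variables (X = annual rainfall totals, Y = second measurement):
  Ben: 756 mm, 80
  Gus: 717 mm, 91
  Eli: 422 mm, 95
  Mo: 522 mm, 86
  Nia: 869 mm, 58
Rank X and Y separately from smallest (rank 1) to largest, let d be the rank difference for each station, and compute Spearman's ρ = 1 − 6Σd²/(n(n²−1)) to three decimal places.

-0.900

Ranks of variable 1: 4, 3, 1, 2, 5
Ranks of variable 2: 2, 4, 5, 3, 1
d = r₁ − r₂: 2, -1, -4, -1, 4
d²: 4, 1, 16, 1, 16; Σd² = 38
ρ = 1 − 6·38/(5·24) = 1 − 228/120 = -0.900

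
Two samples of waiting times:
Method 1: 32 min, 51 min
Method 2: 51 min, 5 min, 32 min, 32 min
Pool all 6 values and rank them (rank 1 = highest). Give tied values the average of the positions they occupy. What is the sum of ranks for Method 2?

Sorted (descending): 51, 51, 32, 32, 32, 5
The 2 values of 51 occupy positions 1–2 → average rank (1+2)/2 = 1.5.
The 3 values of 32 occupy positions 3–5 → average rank 4.
Method 2 values → pooled ranks: 51→1.5, 5→6, 32→4, 32→4
Rank sum = 1.5 + 6 + 4 + 4 = 15.5

15.5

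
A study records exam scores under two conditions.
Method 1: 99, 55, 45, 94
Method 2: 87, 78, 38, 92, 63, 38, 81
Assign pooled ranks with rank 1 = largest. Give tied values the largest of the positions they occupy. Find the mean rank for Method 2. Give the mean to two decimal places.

Sorted (descending): 99, 94, 92, 87, 81, 78, 63, 55, 45, 38, 38
The 2 values of 38 occupy positions 10–11 → each gets rank 11.
Method 2 values → pooled ranks: 87→4, 78→6, 38→11, 92→3, 63→7, 38→11, 81→5
Mean rank = (4 + 6 + 11 + 3 + 7 + 11 + 5) / 7 = 6.71

6.71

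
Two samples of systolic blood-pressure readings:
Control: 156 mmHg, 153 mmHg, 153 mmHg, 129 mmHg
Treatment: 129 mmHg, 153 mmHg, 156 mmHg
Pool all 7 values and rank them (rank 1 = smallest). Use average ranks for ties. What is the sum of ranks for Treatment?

Sorted (ascending): 129, 129, 153, 153, 153, 156, 156
The 2 values of 129 occupy positions 1–2 → average rank (1+2)/2 = 1.5.
The 3 values of 153 occupy positions 3–5 → average rank 4.
The 2 values of 156 occupy positions 6–7 → average rank (6+7)/2 = 6.5.
Treatment values → pooled ranks: 129→1.5, 153→4, 156→6.5
Rank sum = 1.5 + 4 + 6.5 = 12

12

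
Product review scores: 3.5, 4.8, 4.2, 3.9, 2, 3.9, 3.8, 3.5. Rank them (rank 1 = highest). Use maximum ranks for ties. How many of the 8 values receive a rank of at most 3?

Sorted (descending): 4.8, 4.2, 3.9, 3.9, 3.8, 3.5, 3.5, 2
The 2 values of 3.9 occupy positions 3–4 → each gets rank 4.
The 2 values of 3.5 occupy positions 6–7 → each gets rank 7.
Ranks ≤ 3: {1, 2} → 2 values.

2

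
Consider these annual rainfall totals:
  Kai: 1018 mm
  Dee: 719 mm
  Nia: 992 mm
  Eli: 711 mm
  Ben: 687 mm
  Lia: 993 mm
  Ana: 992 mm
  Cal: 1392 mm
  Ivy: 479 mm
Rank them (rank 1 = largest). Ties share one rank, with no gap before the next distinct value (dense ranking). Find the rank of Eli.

6

Sorted (descending): 1392, 1018, 993, 992, 992, 719, 711, 687, 479
The 2 values of 992 share dense rank 4.
Remaining distinct values take the next consecutive integers.
Eli has value 711 mm → rank 6.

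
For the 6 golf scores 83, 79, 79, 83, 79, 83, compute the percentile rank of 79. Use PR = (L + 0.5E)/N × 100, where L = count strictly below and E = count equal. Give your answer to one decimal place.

N = 6.
Strictly below 79: 0. Equal to 79: 3.
PR = (0 + 0.5·3)/6 × 100 = 25.0

25.0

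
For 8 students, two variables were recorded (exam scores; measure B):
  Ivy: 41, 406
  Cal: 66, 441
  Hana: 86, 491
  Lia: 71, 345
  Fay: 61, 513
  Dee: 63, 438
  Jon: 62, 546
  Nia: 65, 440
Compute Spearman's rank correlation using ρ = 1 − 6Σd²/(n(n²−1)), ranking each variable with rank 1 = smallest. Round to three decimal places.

-0.119

Ranks of variable 1: 1, 6, 8, 7, 2, 4, 3, 5
Ranks of variable 2: 2, 5, 6, 1, 7, 3, 8, 4
d = r₁ − r₂: -1, 1, 2, 6, -5, 1, -5, 1
d²: 1, 1, 4, 36, 25, 1, 25, 1; Σd² = 94
ρ = 1 − 6·94/(8·63) = 1 − 564/504 = -0.119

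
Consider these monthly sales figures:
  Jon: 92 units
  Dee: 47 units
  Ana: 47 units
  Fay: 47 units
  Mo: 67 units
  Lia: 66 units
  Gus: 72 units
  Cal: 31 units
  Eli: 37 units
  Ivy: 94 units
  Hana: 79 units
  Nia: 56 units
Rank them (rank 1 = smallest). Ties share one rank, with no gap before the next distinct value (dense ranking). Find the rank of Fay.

3

Sorted (ascending): 31, 37, 47, 47, 47, 56, 66, 67, 72, 79, 92, 94
The 3 values of 47 share dense rank 3.
Remaining distinct values take the next consecutive integers.
Fay has value 47 units → rank 3.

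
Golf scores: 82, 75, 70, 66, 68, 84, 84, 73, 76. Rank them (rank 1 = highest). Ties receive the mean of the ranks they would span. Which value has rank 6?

Sorted (descending): 84, 84, 82, 76, 75, 73, 70, 68, 66
The 2 values of 84 occupy positions 1–2 → average rank (1+2)/2 = 1.5.
Rank 6 → value 73.

73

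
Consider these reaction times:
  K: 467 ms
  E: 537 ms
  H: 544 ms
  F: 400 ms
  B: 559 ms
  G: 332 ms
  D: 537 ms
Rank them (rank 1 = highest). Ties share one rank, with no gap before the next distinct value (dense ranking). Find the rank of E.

Sorted (descending): 559, 544, 537, 537, 467, 400, 332
The 2 values of 537 share dense rank 3.
Remaining distinct values take the next consecutive integers.
E has value 537 ms → rank 3.

3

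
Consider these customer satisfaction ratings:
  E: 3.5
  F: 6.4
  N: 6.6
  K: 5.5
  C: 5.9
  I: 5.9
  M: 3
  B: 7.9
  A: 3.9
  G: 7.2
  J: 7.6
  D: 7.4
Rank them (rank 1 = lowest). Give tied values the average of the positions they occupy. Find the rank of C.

5.5

Sorted (ascending): 3, 3.5, 3.9, 5.5, 5.9, 5.9, 6.4, 6.6, 7.2, 7.4, 7.6, 7.9
The 2 values of 5.9 occupy positions 5–6 → average rank (5+6)/2 = 5.5.
C has value 5.9 → rank 5.5.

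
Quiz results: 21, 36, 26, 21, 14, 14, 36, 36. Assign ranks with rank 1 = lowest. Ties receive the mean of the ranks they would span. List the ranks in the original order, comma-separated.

Sorted (ascending): 14, 14, 21, 21, 26, 36, 36, 36
The 2 values of 14 occupy positions 1–2 → average rank (1+2)/2 = 1.5.
The 2 values of 21 occupy positions 3–4 → average rank (3+4)/2 = 3.5.
The 3 values of 36 occupy positions 6–8 → average rank 7.

3.5, 7, 5, 3.5, 1.5, 1.5, 7, 7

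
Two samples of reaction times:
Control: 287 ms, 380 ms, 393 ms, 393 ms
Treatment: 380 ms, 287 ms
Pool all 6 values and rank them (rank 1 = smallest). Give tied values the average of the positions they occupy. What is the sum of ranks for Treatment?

Sorted (ascending): 287, 287, 380, 380, 393, 393
The 2 values of 287 occupy positions 1–2 → average rank (1+2)/2 = 1.5.
The 2 values of 380 occupy positions 3–4 → average rank (3+4)/2 = 3.5.
The 2 values of 393 occupy positions 5–6 → average rank (5+6)/2 = 5.5.
Treatment values → pooled ranks: 380→3.5, 287→1.5
Rank sum = 3.5 + 1.5 = 5

5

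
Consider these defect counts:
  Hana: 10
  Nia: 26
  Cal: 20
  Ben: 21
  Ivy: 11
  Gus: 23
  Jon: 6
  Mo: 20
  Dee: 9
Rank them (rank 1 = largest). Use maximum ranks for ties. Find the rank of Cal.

Sorted (descending): 26, 23, 21, 20, 20, 11, 10, 9, 6
The 2 values of 20 occupy positions 4–5 → each gets rank 5.
Cal has value 20 → rank 5.

5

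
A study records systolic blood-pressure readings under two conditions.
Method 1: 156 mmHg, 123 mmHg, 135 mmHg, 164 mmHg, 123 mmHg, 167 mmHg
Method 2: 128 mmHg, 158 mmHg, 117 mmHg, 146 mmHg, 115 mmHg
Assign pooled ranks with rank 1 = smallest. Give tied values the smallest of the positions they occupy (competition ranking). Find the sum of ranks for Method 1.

41

Sorted (ascending): 115, 117, 123, 123, 128, 135, 146, 156, 158, 164, 167
The 2 values of 123 occupy positions 3–4 → each gets rank 3.
Method 1 values → pooled ranks: 156→8, 123→3, 135→6, 164→10, 123→3, 167→11
Rank sum = 8 + 3 + 6 + 10 + 3 + 11 = 41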